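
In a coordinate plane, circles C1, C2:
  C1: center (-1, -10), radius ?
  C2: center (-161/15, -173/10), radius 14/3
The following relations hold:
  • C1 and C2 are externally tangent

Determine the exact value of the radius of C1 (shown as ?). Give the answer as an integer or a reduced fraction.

15/2

1. [ext C1·C2]  r_C1² + (28/3)r_C1 − 505/4 = 0  ⇒  r_C1 = 15/2 (r>0 drops 1)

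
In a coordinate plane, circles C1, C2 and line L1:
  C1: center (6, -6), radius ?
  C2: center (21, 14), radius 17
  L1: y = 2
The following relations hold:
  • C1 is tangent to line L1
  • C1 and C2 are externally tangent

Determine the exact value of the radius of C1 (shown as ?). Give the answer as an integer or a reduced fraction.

1. [C1‖L1]  r_C1² − 64 = 0  ⇒  r_C1 = 8 (r>0 drops 1)
2. [ext C1·C2]  r_C1² + 34r_C1 − 336 = 0  ⇒  r_C1 = 8 (r>0 drops 1)

8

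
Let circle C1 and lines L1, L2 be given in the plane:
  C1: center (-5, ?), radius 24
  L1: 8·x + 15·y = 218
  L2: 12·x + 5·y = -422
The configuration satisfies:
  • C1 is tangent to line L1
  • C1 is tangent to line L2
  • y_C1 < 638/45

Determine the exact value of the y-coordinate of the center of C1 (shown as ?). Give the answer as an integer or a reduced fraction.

-10

1. [C1‖L1]  y_C1² − (172/5)y_C1 − 444 = 0  ⇒  y_C1 = -10 or 222/5
2. [C1‖L2]  y_C1² + (724/5)y_C1 + 1348 = 0  ⇒  y_C1 = -674/5 or -10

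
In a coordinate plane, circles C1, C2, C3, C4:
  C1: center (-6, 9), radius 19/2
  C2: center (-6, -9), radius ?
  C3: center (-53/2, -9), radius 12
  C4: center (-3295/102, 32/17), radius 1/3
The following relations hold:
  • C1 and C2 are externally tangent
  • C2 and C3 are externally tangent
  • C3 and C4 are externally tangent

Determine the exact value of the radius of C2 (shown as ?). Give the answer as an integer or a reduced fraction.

1. [ext C1·C2]  r_C2² + 19r_C2 − 935/4 = 0  ⇒  r_C2 = 17/2 (r>0 drops 1)
2. [ext C2·C3]  r_C2² + 24r_C2 − 1105/4 = 0  ⇒  r_C2 = 17/2 (r>0 drops 1)

17/2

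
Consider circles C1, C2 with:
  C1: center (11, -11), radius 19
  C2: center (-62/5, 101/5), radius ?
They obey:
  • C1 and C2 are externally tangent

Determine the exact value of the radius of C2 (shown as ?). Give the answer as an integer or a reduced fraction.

20

1. [ext C1·C2]  r_C2² + 38r_C2 − 1160 = 0  ⇒  r_C2 = 20 (r>0 drops 1)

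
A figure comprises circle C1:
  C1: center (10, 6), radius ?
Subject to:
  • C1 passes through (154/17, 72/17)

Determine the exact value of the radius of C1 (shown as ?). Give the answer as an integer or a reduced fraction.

2

1. [C1∋P]  r_C1² − 4 = 0  ⇒  r_C1 = 2 (r>0 drops 1)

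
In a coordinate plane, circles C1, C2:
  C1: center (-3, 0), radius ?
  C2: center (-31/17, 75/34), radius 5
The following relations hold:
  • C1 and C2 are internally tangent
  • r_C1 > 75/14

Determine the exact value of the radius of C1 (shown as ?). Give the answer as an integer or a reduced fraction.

15/2

1. [int C1,C2]  r_C1² − 10r_C1 + 75/4 = 0  ⇒  r_C1 = 5/2 or 15/2
2. given r_C1 > 75/14: keep 15/2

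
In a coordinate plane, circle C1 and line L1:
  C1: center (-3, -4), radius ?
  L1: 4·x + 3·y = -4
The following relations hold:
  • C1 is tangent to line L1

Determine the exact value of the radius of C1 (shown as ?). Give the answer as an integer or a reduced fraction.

1. [C1‖L1]  r_C1² − 16 = 0  ⇒  r_C1 = 4 (r>0 drops 1)

4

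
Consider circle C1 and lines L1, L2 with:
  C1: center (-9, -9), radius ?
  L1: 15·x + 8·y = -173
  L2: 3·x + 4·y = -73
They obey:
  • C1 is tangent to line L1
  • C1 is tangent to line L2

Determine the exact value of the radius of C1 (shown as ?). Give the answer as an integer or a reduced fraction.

1. [C1‖L1]  r_C1² − 4 = 0  ⇒  r_C1 = 2 (r>0 drops 1)
2. [C1‖L2]  r_C1² − 4 = 0  ⇒  r_C1 = 2 (r>0 drops 1)

2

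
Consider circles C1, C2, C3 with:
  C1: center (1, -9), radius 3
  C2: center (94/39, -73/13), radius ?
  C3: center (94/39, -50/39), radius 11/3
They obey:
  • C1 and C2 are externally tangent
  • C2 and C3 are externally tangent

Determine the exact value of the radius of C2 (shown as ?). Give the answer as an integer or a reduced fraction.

1. [ext C1·C2]  r_C2² + 6r_C2 − 40/9 = 0  ⇒  r_C2 = 2/3 (r>0 drops 1)
2. [ext C2·C3]  r_C2² + (22/3)r_C2 − 16/3 = 0  ⇒  r_C2 = 2/3 (r>0 drops 1)

2/3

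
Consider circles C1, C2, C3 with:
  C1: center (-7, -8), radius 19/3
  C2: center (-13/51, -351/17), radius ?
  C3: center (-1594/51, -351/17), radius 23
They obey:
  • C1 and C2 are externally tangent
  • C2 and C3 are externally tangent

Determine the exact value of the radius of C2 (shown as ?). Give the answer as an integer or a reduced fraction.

8

1. [ext C1·C2]  r_C2² + (38/3)r_C2 − 496/3 = 0  ⇒  r_C2 = 8 (r>0 drops 1)
2. [ext C2·C3]  r_C2² + 46r_C2 − 432 = 0  ⇒  r_C2 = 8 (r>0 drops 1)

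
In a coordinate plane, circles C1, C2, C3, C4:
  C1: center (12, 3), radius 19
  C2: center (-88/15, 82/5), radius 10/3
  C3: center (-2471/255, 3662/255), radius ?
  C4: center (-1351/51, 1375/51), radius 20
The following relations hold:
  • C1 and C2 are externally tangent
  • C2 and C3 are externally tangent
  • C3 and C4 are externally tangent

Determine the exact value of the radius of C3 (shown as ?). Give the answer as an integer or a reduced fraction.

1. [ext C2·C3]  r_C3² + (20/3)r_C3 − 23/3 = 0  ⇒  r_C3 = 1 (r>0 drops 1)
2. [ext C3·C4]  r_C3² + 40r_C3 − 41 = 0  ⇒  r_C3 = 1 (r>0 drops 1)

1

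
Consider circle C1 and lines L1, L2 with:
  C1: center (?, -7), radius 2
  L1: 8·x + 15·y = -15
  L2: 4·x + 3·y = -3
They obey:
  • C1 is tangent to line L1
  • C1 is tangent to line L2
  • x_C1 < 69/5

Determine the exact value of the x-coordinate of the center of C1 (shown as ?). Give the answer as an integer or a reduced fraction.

1. [C1‖L1]  x_C1² − (45/2)x_C1 + 217/2 = 0  ⇒  x_C1 = 7 or 31/2
2. [C1‖L2]  x_C1² − 9x_C1 + 14 = 0  ⇒  x_C1 = 2 or 7

7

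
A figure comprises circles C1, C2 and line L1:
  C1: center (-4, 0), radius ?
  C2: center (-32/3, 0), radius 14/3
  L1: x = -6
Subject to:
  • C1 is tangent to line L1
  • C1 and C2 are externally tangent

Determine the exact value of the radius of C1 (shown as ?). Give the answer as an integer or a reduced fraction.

1. [C1‖L1]  r_C1² − 4 = 0  ⇒  r_C1 = 2 (r>0 drops 1)
2. [ext C1·C2]  r_C1² + (28/3)r_C1 − 68/3 = 0  ⇒  r_C1 = 2 (r>0 drops 1)

2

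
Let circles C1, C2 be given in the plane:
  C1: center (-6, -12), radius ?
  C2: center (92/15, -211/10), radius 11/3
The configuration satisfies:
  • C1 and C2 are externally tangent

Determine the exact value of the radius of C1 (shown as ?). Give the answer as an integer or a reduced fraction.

23/2

1. [ext C1·C2]  r_C1² + (22/3)r_C1 − 2599/12 = 0  ⇒  r_C1 = 23/2 (r>0 drops 1)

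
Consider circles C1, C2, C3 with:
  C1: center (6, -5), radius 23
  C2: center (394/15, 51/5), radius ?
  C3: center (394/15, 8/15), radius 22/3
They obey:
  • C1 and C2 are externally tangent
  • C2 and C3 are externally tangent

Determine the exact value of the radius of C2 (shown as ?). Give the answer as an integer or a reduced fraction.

1. [ext C1·C2]  r_C2² + 46r_C2 − 1015/9 = 0  ⇒  r_C2 = 7/3 (r>0 drops 1)
2. [ext C2·C3]  r_C2² + (44/3)r_C2 − 119/3 = 0  ⇒  r_C2 = 7/3 (r>0 drops 1)

7/3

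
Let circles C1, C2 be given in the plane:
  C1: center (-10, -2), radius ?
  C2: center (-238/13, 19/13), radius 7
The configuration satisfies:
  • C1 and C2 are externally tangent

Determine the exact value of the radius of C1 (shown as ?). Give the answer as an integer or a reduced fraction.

2

1. [ext C1·C2]  r_C1² + 14r_C1 − 32 = 0  ⇒  r_C1 = 2 (r>0 drops 1)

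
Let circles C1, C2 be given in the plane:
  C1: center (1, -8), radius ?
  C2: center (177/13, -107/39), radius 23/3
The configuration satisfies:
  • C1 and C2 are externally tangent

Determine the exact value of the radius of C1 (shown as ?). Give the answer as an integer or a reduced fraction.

1. [ext C1·C2]  r_C1² + (46/3)r_C1 − 128 = 0  ⇒  r_C1 = 6 (r>0 drops 1)

6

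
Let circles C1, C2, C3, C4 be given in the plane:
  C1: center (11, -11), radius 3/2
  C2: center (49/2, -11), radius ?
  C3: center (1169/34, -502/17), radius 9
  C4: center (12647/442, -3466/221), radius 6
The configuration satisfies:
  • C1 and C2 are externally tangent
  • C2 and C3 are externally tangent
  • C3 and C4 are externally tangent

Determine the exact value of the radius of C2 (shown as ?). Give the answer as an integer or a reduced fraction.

12

1. [ext C1·C2]  r_C2² + 3r_C2 − 180 = 0  ⇒  r_C2 = 12 (r>0 drops 1)
2. [ext C2·C3]  r_C2² + 18r_C2 − 360 = 0  ⇒  r_C2 = 12 (r>0 drops 1)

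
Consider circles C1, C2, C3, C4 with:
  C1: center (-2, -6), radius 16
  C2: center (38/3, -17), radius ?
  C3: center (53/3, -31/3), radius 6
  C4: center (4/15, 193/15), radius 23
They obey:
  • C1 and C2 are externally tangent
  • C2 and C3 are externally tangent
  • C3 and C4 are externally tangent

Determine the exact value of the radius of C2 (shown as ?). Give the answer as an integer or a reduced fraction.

7/3

1. [ext C1·C2]  r_C2² + 32r_C2 − 721/9 = 0  ⇒  r_C2 = 7/3 (r>0 drops 1)
2. [ext C2·C3]  r_C2² + 12r_C2 − 301/9 = 0  ⇒  r_C2 = 7/3 (r>0 drops 1)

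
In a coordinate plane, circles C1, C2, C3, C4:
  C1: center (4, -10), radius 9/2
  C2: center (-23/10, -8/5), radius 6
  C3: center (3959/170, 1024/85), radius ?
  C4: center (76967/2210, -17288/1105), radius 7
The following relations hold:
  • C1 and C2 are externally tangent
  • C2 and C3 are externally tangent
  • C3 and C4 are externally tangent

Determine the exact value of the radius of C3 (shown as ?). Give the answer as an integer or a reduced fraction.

23

1. [ext C2·C3]  r_C3² + 12r_C3 − 805 = 0  ⇒  r_C3 = 23 (r>0 drops 1)
2. [ext C3·C4]  r_C3² + 14r_C3 − 851 = 0  ⇒  r_C3 = 23 (r>0 drops 1)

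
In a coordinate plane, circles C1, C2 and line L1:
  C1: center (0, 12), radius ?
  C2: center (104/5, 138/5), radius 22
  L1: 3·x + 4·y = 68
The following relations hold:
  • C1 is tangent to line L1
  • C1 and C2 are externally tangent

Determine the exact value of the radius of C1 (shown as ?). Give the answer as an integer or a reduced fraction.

4

1. [C1‖L1]  r_C1² − 16 = 0  ⇒  r_C1 = 4 (r>0 drops 1)
2. [ext C1·C2]  r_C1² + 44r_C1 − 192 = 0  ⇒  r_C1 = 4 (r>0 drops 1)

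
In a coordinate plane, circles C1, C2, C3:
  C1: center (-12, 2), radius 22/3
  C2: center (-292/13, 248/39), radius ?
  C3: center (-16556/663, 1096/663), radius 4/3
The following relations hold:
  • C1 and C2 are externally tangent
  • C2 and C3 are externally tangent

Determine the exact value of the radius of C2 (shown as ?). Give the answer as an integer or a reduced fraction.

4

1. [ext C1·C2]  r_C2² + (44/3)r_C2 − 224/3 = 0  ⇒  r_C2 = 4 (r>0 drops 1)
2. [ext C2·C3]  r_C2² + (8/3)r_C2 − 80/3 = 0  ⇒  r_C2 = 4 (r>0 drops 1)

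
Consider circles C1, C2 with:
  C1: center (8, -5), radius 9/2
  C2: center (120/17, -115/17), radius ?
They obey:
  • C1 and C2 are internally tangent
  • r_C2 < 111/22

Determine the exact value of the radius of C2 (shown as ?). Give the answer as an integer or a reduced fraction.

1. [int C1,C2]  r_C2² − 9r_C2 + 65/4 = 0  ⇒  r_C2 = 5/2 or 13/2
2. given r_C2 < 111/22: keep 5/2

5/2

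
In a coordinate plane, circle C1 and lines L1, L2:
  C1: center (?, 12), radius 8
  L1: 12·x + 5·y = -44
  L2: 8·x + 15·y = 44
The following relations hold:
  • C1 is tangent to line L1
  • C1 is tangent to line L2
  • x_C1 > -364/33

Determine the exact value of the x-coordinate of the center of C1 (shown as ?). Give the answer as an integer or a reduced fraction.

0

1. [C1‖L1]  x_C1² + (52/3)x_C1 = 0  ⇒  x_C1 = -52/3 or 0
2. [C1‖L2]  x_C1² + 34x_C1 = 0  ⇒  x_C1 = -34 or 0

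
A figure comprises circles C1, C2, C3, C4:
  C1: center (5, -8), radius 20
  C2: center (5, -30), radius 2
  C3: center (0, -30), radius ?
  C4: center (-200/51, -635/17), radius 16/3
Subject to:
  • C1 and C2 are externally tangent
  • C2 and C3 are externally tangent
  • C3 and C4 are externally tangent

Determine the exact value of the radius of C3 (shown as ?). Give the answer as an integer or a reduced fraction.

3

1. [ext C2·C3]  r_C3² + 4r_C3 − 21 = 0  ⇒  r_C3 = 3 (r>0 drops 1)
2. [ext C3·C4]  r_C3² + (32/3)r_C3 − 41 = 0  ⇒  r_C3 = 3 (r>0 drops 1)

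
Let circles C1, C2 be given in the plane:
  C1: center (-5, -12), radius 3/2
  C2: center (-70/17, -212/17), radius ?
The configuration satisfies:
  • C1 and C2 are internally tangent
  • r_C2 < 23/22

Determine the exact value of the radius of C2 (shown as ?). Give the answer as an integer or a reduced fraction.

1/2

1. [int C1,C2]  r_C2² − 3r_C2 + 5/4 = 0  ⇒  r_C2 = 1/2 or 5/2
2. given r_C2 < 23/22: keep 1/2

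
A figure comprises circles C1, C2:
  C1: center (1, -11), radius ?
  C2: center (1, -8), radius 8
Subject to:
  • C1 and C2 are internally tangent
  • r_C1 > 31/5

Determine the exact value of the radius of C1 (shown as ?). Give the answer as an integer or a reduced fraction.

1. [int C1,C2]  r_C1² − 16r_C1 + 55 = 0  ⇒  r_C1 = 5 or 11
2. given r_C1 > 31/5: keep 11

11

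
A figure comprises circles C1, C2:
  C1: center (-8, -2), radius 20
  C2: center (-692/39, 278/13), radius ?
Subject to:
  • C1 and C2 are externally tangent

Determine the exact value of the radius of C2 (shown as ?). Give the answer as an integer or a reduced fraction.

1. [ext C1·C2]  r_C2² + 40r_C2 − 2176/9 = 0  ⇒  r_C2 = 16/3 (r>0 drops 1)

16/3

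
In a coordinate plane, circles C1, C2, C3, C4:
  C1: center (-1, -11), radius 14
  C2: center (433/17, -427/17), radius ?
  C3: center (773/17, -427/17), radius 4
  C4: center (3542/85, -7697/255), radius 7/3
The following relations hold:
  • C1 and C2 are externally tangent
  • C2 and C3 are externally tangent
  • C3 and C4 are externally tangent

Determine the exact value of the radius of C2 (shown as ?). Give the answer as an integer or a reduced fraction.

16

1. [ext C1·C2]  r_C2² + 28r_C2 − 704 = 0  ⇒  r_C2 = 16 (r>0 drops 1)
2. [ext C2·C3]  r_C2² + 8r_C2 − 384 = 0  ⇒  r_C2 = 16 (r>0 drops 1)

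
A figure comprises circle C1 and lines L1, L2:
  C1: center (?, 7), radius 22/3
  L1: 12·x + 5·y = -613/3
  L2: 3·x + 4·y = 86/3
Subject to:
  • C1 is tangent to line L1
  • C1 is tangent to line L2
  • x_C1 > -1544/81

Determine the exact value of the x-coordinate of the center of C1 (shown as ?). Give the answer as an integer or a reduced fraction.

-12

1. [C1‖L1]  x_C1² + (359/9)x_C1 + 1004/3 = 0  ⇒  x_C1 = -251/9 or -12
2. [C1‖L2]  x_C1² − (4/9)x_C1 − 448/3 = 0  ⇒  x_C1 = -12 or 112/9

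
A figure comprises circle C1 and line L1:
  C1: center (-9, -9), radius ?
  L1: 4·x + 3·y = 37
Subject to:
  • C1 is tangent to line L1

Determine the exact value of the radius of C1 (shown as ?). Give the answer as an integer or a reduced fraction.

1. [C1‖L1]  r_C1² − 400 = 0  ⇒  r_C1 = 20 (r>0 drops 1)

20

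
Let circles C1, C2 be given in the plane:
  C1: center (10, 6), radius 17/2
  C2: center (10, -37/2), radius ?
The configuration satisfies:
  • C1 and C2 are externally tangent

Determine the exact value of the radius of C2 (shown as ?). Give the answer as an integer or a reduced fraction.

16

1. [ext C1·C2]  r_C2² + 17r_C2 − 528 = 0  ⇒  r_C2 = 16 (r>0 drops 1)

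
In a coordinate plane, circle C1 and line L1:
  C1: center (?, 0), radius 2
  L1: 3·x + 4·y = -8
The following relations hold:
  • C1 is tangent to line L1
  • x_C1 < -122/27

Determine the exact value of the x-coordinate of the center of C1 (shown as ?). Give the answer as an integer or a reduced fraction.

-6

1. [C1‖L1]  x_C1² + (16/3)x_C1 − 4 = 0  ⇒  x_C1 = -6 or 2/3
2. given x_C1 < -122/27: keep -6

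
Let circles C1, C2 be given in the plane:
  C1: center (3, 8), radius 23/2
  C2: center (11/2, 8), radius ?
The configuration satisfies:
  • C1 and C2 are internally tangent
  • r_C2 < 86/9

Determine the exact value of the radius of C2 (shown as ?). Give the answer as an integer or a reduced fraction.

1. [int C1,C2]  r_C2² − 23r_C2 + 126 = 0  ⇒  r_C2 = 9 or 14
2. given r_C2 < 86/9: keep 9

9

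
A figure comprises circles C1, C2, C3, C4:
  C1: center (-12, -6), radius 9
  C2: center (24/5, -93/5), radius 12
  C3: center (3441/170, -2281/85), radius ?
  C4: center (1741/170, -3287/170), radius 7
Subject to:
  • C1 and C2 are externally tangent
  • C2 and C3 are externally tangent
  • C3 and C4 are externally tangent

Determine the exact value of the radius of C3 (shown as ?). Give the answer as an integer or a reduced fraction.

1. [ext C2·C3]  r_C3² + 24r_C3 − 649/4 = 0  ⇒  r_C3 = 11/2 (r>0 drops 1)
2. [ext C3·C4]  r_C3² + 14r_C3 − 429/4 = 0  ⇒  r_C3 = 11/2 (r>0 drops 1)

11/2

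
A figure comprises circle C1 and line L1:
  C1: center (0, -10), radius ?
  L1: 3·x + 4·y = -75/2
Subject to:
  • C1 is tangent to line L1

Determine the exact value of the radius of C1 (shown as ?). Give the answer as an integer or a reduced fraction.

1. [C1‖L1]  r_C1² − 1/4 = 0  ⇒  r_C1 = 1/2 (r>0 drops 1)

1/2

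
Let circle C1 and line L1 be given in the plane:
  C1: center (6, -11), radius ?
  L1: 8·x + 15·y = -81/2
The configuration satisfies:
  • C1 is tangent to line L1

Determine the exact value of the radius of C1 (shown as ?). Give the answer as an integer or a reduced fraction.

1. [C1‖L1]  r_C1² − 81/4 = 0  ⇒  r_C1 = 9/2 (r>0 drops 1)

9/2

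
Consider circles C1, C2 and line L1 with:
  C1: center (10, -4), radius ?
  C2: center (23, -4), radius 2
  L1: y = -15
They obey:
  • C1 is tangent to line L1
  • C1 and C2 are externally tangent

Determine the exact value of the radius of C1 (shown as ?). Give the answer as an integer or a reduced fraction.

1. [C1‖L1]  r_C1² − 121 = 0  ⇒  r_C1 = 11 (r>0 drops 1)
2. [ext C1·C2]  r_C1² + 4r_C1 − 165 = 0  ⇒  r_C1 = 11 (r>0 drops 1)

11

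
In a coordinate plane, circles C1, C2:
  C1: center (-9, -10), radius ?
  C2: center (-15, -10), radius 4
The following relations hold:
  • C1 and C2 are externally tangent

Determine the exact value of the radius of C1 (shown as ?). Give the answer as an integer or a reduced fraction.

1. [ext C1·C2]  r_C1² + 8r_C1 − 20 = 0  ⇒  r_C1 = 2 (r>0 drops 1)

2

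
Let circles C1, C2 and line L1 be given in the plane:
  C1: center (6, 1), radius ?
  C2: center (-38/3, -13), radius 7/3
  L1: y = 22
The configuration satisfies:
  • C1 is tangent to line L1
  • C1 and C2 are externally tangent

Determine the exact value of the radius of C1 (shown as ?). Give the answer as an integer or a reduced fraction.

1. [C1‖L1]  r_C1² − 441 = 0  ⇒  r_C1 = 21 (r>0 drops 1)
2. [ext C1·C2]  r_C1² + (14/3)r_C1 − 539 = 0  ⇒  r_C1 = 21 (r>0 drops 1)

21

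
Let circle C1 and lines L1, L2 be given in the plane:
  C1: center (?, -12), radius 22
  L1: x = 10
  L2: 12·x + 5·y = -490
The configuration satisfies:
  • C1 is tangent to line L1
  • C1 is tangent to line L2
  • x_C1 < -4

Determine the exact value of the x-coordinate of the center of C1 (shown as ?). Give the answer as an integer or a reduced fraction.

1. [C1‖L1]  x_C1² − 20x_C1 − 384 = 0  ⇒  x_C1 = -12 or 32
2. [C1‖L2]  x_C1² + (215/3)x_C1 + 716 = 0  ⇒  x_C1 = -179/3 or -12

-12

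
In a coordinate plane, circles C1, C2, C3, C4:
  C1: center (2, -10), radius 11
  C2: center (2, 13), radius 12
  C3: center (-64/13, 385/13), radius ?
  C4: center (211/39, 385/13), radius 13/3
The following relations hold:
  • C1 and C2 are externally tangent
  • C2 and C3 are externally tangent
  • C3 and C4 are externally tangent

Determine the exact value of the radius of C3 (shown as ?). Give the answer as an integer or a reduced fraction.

6

1. [ext C2·C3]  r_C3² + 24r_C3 − 180 = 0  ⇒  r_C3 = 6 (r>0 drops 1)
2. [ext C3·C4]  r_C3² + (26/3)r_C3 − 88 = 0  ⇒  r_C3 = 6 (r>0 drops 1)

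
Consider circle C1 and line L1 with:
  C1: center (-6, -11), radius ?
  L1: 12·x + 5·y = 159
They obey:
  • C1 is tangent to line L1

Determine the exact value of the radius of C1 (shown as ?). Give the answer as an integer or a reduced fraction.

1. [C1‖L1]  r_C1² − 484 = 0  ⇒  r_C1 = 22 (r>0 drops 1)

22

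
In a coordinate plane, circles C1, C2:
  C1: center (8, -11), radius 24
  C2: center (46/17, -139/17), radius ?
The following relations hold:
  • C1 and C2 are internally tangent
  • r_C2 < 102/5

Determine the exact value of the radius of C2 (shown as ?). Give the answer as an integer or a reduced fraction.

18

1. [int C1,C2]  r_C2² − 48r_C2 + 540 = 0  ⇒  r_C2 = 18 or 30
2. given r_C2 < 102/5: keep 18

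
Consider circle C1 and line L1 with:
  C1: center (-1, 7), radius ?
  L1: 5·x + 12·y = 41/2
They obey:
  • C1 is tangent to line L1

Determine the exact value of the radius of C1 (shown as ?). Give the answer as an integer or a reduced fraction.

1. [C1‖L1]  r_C1² − 81/4 = 0  ⇒  r_C1 = 9/2 (r>0 drops 1)

9/2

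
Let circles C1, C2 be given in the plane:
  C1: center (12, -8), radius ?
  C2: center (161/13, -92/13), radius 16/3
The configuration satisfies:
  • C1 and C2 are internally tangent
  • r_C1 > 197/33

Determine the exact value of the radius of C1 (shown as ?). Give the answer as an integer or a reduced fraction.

19/3

1. [int C1,C2]  r_C1² − (32/3)r_C1 + 247/9 = 0  ⇒  r_C1 = 13/3 or 19/3
2. given r_C1 > 197/33: keep 19/3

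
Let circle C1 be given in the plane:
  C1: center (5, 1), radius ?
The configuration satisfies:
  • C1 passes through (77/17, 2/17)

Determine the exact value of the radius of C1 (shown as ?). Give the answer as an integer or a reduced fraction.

1

1. [C1∋P]  r_C1² − 1 = 0  ⇒  r_C1 = 1 (r>0 drops 1)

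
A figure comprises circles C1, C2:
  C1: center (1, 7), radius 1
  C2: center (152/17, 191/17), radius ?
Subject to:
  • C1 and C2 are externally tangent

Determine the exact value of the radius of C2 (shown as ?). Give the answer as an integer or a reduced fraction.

1. [ext C1·C2]  r_C2² + 2r_C2 − 80 = 0  ⇒  r_C2 = 8 (r>0 drops 1)

8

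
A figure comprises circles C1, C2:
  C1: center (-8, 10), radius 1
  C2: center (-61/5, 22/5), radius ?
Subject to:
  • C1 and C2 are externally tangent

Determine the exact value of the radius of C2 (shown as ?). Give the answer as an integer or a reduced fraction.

1. [ext C1·C2]  r_C2² + 2r_C2 − 48 = 0  ⇒  r_C2 = 6 (r>0 drops 1)

6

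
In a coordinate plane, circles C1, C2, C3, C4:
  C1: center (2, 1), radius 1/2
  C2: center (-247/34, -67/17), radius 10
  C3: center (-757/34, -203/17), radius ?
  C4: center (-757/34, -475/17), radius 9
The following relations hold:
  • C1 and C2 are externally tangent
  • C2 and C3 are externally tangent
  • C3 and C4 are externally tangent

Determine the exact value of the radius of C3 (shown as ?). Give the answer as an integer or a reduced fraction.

7

1. [ext C2·C3]  r_C3² + 20r_C3 − 189 = 0  ⇒  r_C3 = 7 (r>0 drops 1)
2. [ext C3·C4]  r_C3² + 18r_C3 − 175 = 0  ⇒  r_C3 = 7 (r>0 drops 1)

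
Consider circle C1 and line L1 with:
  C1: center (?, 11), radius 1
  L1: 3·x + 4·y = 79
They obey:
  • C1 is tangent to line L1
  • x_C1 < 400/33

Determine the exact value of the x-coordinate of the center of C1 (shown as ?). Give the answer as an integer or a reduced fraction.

1. [C1‖L1]  x_C1² − (70/3)x_C1 + 400/3 = 0  ⇒  x_C1 = 10 or 40/3
2. given x_C1 < 400/33: keep 10

10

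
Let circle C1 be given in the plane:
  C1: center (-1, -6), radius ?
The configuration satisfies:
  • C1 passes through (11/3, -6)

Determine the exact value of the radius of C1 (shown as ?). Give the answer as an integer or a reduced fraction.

1. [C1∋P]  r_C1² − 196/9 = 0  ⇒  r_C1 = 14/3 (r>0 drops 1)

14/3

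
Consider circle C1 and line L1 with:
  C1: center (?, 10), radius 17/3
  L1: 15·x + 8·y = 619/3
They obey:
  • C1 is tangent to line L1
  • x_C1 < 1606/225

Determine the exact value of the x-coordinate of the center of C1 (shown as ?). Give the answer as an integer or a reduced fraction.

2

1. [C1‖L1]  x_C1² − (758/45)x_C1 + 1336/45 = 0  ⇒  x_C1 = 2 or 668/45
2. given x_C1 < 1606/225: keep 2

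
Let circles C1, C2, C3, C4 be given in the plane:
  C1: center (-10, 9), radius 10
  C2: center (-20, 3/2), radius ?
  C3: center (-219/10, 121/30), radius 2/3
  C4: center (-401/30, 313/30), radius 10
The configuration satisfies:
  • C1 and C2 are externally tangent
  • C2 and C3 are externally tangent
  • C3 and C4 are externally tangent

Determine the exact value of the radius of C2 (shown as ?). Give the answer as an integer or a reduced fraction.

1. [ext C1·C2]  r_C2² + 20r_C2 − 225/4 = 0  ⇒  r_C2 = 5/2 (r>0 drops 1)
2. [ext C2·C3]  r_C2² + (4/3)r_C2 − 115/12 = 0  ⇒  r_C2 = 5/2 (r>0 drops 1)

5/2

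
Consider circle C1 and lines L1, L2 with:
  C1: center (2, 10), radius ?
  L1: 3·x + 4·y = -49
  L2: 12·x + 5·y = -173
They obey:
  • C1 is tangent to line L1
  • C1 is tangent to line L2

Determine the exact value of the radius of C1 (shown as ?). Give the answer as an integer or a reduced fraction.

19

1. [C1‖L1]  r_C1² − 361 = 0  ⇒  r_C1 = 19 (r>0 drops 1)
2. [C1‖L2]  r_C1² − 361 = 0  ⇒  r_C1 = 19 (r>0 drops 1)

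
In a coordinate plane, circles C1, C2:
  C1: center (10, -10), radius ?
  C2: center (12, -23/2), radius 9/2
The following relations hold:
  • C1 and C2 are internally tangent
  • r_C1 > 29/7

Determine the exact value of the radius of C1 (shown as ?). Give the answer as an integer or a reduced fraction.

7

1. [int C1,C2]  r_C1² − 9r_C1 + 14 = 0  ⇒  r_C1 = 2 or 7
2. given r_C1 > 29/7: keep 7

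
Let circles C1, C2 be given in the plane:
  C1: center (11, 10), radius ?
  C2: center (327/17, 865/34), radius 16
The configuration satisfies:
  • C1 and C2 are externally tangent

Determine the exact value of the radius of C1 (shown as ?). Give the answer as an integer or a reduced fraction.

3/2

1. [ext C1·C2]  r_C1² + 32r_C1 − 201/4 = 0  ⇒  r_C1 = 3/2 (r>0 drops 1)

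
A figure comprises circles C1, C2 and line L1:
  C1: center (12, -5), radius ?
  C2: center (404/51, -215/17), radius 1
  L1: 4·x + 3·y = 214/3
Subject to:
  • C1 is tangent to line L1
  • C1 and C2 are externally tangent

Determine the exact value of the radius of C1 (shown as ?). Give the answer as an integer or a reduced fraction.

23/3

1. [C1‖L1]  r_C1² − 529/9 = 0  ⇒  r_C1 = 23/3 (r>0 drops 1)
2. [ext C1·C2]  r_C1² + 2r_C1 − 667/9 = 0  ⇒  r_C1 = 23/3 (r>0 drops 1)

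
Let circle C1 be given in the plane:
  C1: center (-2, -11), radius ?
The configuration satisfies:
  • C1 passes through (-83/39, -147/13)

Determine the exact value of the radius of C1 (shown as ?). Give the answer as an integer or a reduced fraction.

1/3

1. [C1∋P]  r_C1² − 1/9 = 0  ⇒  r_C1 = 1/3 (r>0 drops 1)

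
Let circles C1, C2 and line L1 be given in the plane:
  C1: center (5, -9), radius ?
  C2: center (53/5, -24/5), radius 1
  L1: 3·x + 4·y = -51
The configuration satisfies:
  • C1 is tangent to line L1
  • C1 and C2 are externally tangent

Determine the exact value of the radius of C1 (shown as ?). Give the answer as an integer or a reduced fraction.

1. [C1‖L1]  r_C1² − 36 = 0  ⇒  r_C1 = 6 (r>0 drops 1)
2. [ext C1·C2]  r_C1² + 2r_C1 − 48 = 0  ⇒  r_C1 = 6 (r>0 drops 1)

6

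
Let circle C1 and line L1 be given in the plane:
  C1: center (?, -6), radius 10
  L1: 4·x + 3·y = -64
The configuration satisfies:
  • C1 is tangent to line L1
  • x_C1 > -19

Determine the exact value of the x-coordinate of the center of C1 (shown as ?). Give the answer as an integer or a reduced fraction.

1

1. [C1‖L1]  x_C1² + 23x_C1 − 24 = 0  ⇒  x_C1 = -24 or 1
2. given x_C1 > -19: keep 1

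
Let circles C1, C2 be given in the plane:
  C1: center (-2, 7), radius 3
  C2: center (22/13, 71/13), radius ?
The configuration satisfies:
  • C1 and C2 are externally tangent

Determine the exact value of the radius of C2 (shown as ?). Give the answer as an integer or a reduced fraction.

1. [ext C1·C2]  r_C2² + 6r_C2 − 7 = 0  ⇒  r_C2 = 1 (r>0 drops 1)

1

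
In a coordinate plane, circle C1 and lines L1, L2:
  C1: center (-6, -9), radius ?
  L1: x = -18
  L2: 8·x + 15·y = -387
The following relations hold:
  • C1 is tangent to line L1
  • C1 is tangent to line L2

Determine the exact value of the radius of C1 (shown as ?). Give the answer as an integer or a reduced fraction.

1. [C1‖L1]  r_C1² − 144 = 0  ⇒  r_C1 = 12 (r>0 drops 1)
2. [C1‖L2]  r_C1² − 144 = 0  ⇒  r_C1 = 12 (r>0 drops 1)

12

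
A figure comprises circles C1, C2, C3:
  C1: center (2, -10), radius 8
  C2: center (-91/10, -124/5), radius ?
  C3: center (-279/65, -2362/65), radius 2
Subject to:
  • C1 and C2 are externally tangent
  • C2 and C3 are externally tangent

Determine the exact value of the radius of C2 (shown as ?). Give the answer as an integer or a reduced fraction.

1. [ext C1·C2]  r_C2² + 16r_C2 − 1113/4 = 0  ⇒  r_C2 = 21/2 (r>0 drops 1)
2. [ext C2·C3]  r_C2² + 4r_C2 − 609/4 = 0  ⇒  r_C2 = 21/2 (r>0 drops 1)

21/2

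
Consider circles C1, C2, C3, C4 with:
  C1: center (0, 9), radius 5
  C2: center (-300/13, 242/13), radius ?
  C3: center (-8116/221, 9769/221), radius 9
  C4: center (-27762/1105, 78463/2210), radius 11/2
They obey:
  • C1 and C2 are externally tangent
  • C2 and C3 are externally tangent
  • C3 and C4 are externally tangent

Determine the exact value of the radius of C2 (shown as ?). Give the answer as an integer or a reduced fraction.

1. [ext C1·C2]  r_C2² + 10r_C2 − 600 = 0  ⇒  r_C2 = 20 (r>0 drops 1)
2. [ext C2·C3]  r_C2² + 18r_C2 − 760 = 0  ⇒  r_C2 = 20 (r>0 drops 1)

20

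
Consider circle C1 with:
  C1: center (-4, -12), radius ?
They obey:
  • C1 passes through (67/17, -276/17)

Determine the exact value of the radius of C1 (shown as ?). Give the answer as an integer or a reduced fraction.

1. [C1∋P]  r_C1² − 81 = 0  ⇒  r_C1 = 9 (r>0 drops 1)

9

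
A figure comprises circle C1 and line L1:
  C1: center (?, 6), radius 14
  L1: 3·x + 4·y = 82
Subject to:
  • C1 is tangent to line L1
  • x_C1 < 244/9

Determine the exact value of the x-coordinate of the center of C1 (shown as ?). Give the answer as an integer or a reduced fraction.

-4

1. [C1‖L1]  x_C1² − (116/3)x_C1 − 512/3 = 0  ⇒  x_C1 = -4 or 128/3
2. given x_C1 < 244/9: keep -4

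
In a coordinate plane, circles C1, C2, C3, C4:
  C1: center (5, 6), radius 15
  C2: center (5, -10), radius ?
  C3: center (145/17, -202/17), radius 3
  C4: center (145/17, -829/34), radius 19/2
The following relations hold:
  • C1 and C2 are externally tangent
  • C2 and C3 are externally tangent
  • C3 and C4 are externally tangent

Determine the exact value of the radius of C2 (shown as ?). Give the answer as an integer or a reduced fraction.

1

1. [ext C1·C2]  r_C2² + 30r_C2 − 31 = 0  ⇒  r_C2 = 1 (r>0 drops 1)
2. [ext C2·C3]  r_C2² + 6r_C2 − 7 = 0  ⇒  r_C2 = 1 (r>0 drops 1)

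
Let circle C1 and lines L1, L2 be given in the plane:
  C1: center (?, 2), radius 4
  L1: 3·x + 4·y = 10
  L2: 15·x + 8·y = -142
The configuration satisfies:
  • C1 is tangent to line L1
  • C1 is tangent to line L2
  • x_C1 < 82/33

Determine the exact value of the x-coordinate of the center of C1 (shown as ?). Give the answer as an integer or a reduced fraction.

-6

1. [C1‖L1]  x_C1² − (4/3)x_C1 − 44 = 0  ⇒  x_C1 = -6 or 22/3
2. [C1‖L2]  x_C1² + (316/15)x_C1 + 452/5 = 0  ⇒  x_C1 = -226/15 or -6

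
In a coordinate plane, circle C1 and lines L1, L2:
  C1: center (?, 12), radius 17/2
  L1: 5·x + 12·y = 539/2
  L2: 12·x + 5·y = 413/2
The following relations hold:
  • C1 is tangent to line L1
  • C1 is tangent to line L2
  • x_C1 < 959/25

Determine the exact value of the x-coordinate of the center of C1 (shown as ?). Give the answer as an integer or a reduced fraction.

1. [C1‖L1]  x_C1² − (251/5)x_C1 + 708/5 = 0  ⇒  x_C1 = 3 or 236/5
2. [C1‖L2]  x_C1² − (293/12)x_C1 + 257/4 = 0  ⇒  x_C1 = 3 or 257/12

3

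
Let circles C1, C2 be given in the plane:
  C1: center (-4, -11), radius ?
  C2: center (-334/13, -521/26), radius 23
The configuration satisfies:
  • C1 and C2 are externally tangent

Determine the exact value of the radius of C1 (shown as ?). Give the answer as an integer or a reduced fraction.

1. [ext C1·C2]  r_C1² + 46r_C1 − 93/4 = 0  ⇒  r_C1 = 1/2 (r>0 drops 1)

1/2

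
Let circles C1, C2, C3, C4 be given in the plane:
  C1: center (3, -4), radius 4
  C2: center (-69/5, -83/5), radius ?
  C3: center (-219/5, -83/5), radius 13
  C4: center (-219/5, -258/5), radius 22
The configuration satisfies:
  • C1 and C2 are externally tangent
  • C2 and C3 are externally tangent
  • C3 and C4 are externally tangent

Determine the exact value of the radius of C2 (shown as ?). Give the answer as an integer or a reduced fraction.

1. [ext C1·C2]  r_C2² + 8r_C2 − 425 = 0  ⇒  r_C2 = 17 (r>0 drops 1)
2. [ext C2·C3]  r_C2² + 26r_C2 − 731 = 0  ⇒  r_C2 = 17 (r>0 drops 1)

17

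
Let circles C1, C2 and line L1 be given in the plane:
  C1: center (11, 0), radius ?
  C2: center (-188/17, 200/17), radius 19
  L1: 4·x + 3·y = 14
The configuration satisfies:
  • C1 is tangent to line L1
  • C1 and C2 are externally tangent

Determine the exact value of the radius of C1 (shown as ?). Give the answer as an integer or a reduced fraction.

1. [C1‖L1]  r_C1² − 36 = 0  ⇒  r_C1 = 6 (r>0 drops 1)
2. [ext C1·C2]  r_C1² + 38r_C1 − 264 = 0  ⇒  r_C1 = 6 (r>0 drops 1)

6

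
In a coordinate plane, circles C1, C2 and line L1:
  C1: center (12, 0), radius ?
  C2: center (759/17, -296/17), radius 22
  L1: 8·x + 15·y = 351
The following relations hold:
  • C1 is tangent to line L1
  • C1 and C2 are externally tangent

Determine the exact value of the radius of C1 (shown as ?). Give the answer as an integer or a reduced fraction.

15

1. [C1‖L1]  r_C1² − 225 = 0  ⇒  r_C1 = 15 (r>0 drops 1)
2. [ext C1·C2]  r_C1² + 44r_C1 − 885 = 0  ⇒  r_C1 = 15 (r>0 drops 1)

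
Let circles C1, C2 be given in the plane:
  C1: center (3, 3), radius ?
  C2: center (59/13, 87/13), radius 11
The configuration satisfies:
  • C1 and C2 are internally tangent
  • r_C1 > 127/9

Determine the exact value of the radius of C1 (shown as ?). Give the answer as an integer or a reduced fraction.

1. [int C1,C2]  r_C1² − 22r_C1 + 105 = 0  ⇒  r_C1 = 7 or 15
2. given r_C1 > 127/9: keep 15

15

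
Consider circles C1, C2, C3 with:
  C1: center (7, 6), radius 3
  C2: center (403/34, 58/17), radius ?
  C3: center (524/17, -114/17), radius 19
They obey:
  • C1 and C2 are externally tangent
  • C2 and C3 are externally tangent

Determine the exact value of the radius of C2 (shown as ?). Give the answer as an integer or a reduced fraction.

5/2

1. [ext C1·C2]  r_C2² + 6r_C2 − 85/4 = 0  ⇒  r_C2 = 5/2 (r>0 drops 1)
2. [ext C2·C3]  r_C2² + 38r_C2 − 405/4 = 0  ⇒  r_C2 = 5/2 (r>0 drops 1)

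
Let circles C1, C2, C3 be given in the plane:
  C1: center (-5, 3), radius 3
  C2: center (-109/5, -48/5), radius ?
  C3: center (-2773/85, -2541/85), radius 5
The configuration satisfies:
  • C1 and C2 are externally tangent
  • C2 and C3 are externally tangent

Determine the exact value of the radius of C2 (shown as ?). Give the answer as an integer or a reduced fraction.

18

1. [ext C1·C2]  r_C2² + 6r_C2 − 432 = 0  ⇒  r_C2 = 18 (r>0 drops 1)
2. [ext C2·C3]  r_C2² + 10r_C2 − 504 = 0  ⇒  r_C2 = 18 (r>0 drops 1)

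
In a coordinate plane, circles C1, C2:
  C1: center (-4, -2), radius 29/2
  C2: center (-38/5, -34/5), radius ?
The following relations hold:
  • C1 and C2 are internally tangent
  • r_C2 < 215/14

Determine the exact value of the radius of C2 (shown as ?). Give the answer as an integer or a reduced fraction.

17/2

1. [int C1,C2]  r_C2² − 29r_C2 + 697/4 = 0  ⇒  r_C2 = 17/2 or 41/2
2. given r_C2 < 215/14: keep 17/2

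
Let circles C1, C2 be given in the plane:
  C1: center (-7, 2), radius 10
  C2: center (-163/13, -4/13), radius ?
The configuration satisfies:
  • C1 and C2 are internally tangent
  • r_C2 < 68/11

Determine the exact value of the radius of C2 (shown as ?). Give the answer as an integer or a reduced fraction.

1. [int C1,C2]  r_C2² − 20r_C2 + 64 = 0  ⇒  r_C2 = 4 or 16
2. given r_C2 < 68/11: keep 4

4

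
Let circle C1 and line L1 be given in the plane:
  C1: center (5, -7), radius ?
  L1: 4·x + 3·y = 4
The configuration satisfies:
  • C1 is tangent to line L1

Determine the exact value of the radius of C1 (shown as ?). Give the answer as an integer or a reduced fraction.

1

1. [C1‖L1]  r_C1² − 1 = 0  ⇒  r_C1 = 1 (r>0 drops 1)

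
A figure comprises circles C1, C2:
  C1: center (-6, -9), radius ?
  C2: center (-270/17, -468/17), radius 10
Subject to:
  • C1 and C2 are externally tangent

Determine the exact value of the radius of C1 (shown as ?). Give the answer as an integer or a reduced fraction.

11

1. [ext C1·C2]  r_C1² + 20r_C1 − 341 = 0  ⇒  r_C1 = 11 (r>0 drops 1)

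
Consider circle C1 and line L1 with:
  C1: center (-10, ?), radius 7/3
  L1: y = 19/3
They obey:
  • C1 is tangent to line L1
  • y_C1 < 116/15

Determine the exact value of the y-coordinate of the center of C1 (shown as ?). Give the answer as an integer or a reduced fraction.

1. [C1‖L1]  y_C1² − (38/3)y_C1 + 104/3 = 0  ⇒  y_C1 = 4 or 26/3
2. given y_C1 < 116/15: keep 4

4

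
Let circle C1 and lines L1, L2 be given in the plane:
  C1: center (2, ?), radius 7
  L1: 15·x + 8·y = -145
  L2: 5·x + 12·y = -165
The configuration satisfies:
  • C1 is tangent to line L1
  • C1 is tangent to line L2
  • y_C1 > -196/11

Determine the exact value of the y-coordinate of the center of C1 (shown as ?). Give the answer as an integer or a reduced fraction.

1. [C1‖L1]  y_C1² + (175/4)y_C1 + 1029/4 = 0  ⇒  y_C1 = -147/4 or -7
2. [C1‖L2]  y_C1² + (175/6)y_C1 + 931/6 = 0  ⇒  y_C1 = -133/6 or -7

-7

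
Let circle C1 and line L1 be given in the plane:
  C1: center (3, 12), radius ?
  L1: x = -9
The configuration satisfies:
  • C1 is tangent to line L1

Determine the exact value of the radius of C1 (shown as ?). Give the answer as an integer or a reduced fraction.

1. [C1‖L1]  r_C1² − 144 = 0  ⇒  r_C1 = 12 (r>0 drops 1)

12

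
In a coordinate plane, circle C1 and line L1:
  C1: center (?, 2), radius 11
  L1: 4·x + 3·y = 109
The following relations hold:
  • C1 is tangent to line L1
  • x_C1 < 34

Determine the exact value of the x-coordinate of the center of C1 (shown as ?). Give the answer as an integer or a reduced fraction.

12

1. [C1‖L1]  x_C1² − (103/2)x_C1 + 474 = 0  ⇒  x_C1 = 12 or 79/2
2. given x_C1 < 34: keep 12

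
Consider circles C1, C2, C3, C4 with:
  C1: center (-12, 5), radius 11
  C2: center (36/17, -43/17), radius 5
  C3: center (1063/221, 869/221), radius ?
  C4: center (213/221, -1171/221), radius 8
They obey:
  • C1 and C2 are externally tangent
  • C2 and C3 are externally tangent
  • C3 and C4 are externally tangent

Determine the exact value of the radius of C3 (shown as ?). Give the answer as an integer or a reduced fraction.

2

1. [ext C2·C3]  r_C3² + 10r_C3 − 24 = 0  ⇒  r_C3 = 2 (r>0 drops 1)
2. [ext C3·C4]  r_C3² + 16r_C3 − 36 = 0  ⇒  r_C3 = 2 (r>0 drops 1)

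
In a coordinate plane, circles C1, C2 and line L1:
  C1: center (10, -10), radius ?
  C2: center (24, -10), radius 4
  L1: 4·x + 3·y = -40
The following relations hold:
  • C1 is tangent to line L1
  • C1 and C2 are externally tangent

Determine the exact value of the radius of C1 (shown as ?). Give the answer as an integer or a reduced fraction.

10

1. [C1‖L1]  r_C1² − 100 = 0  ⇒  r_C1 = 10 (r>0 drops 1)
2. [ext C1·C2]  r_C1² + 8r_C1 − 180 = 0  ⇒  r_C1 = 10 (r>0 drops 1)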